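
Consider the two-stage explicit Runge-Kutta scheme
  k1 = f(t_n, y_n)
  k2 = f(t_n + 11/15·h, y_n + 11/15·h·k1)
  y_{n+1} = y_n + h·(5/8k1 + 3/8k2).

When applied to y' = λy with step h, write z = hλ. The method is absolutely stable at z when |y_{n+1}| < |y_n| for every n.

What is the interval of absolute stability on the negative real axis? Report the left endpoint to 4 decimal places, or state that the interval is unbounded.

z∈(-3.6364,0).

Set f=λy, z=hλ:
  k1=λy_n ⇒ h·k1=z·y_n;  k2=λ(1+11/15z)y_n ⇒ h·k2=z(1+11/15z)y_n
  y_{n+1}/y_n = 1 + 5/8z + 3/8z(1+11/15z) = 1 + z + 11/40z²
  ⇒ R(z) = 1 + z + 11/40z².

Find x<0 with |R(x)|<1.
x=-0.67: |R|=0.4534
R=1: x+11/40x²=0 ⇒ x=−40/11=-3.6364; min R=1−1/(4·11/40)=0.0909>−1
Confirm numerically:
  x=-3.346: |R|=0.73282 <1
  x=-3.261: |R|=0.66338 <1
  x=-2.411: |R|=0.18755 <1
  x=-1.811: |R|=0.09092 <1
  x=-4.081: |R|=1.49900 >1
  x=-3.770: |R|=1.13855 >1
Interval (-3.6364, 0).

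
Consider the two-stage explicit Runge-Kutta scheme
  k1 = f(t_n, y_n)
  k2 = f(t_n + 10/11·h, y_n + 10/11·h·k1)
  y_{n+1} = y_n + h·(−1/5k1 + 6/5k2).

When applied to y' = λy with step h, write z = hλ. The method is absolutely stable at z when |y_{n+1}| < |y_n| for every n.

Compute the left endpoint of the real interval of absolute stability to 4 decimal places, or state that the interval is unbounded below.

Test eqn y'=λy, z=hλ:
  k1=λy_n ⇒ h·k1=z·y_n;  k2=λ(1+10/11z)y_n ⇒ h·k2=z(1+10/11z)y_n
  y_{n+1}/y_n = 1 − 1/5z + 6/5z(1+10/11z) = 1 + z + 12/11z²
  ⇒ R(z) = 1 + z + 12/11z².

Find x<0 with |R(x)|<1.
x=-0.95: |R|=1.0345
R=1: x+12/11x²=0 ⇒ x=−11/12=-0.9167; min R=1−1/(4·12/11)=0.7708>−1
Confirm numerically:
  x=-0.589: |R|=0.78946 <1
  x=-0.552: |R|=0.78040 <1
  x=-0.483: |R|=0.77150 <1
  x=-1.510: |R|=1.97738 >1
  x=-1.388: |R|=1.71368 >1
  x=-1.379: |R|=1.69552 >1
Stable set (-0.9167, 0).

z* = -0.9167.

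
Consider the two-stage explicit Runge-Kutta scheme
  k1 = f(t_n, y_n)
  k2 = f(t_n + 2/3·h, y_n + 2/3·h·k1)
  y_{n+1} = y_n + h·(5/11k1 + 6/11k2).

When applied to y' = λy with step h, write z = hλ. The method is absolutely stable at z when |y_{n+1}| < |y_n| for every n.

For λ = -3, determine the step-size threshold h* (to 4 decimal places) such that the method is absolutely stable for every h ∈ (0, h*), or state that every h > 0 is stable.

(-2.7500,0); λ=-3 ⇒ h* = (11/4)/3 = 0.9167.

On y'=λy, z=hλ:
  k1=λy_n ⇒ h·k1=z·y_n;  k2=λ(1+2/3z)y_n ⇒ h·k2=z(1+2/3z)y_n
  y_{n+1}/y_n = 1 + 5/11z + 6/11z(1+2/3z) = 1 + z + 4/11z²
  Hence R(z) = 1 + z + 4/11z².

Solve |R(x)|<1 on ℝ⁻.
x=-1.58: |R|=0.3278
R=1: x+4/11x²=0 ⇒ x=−11/4=-2.7500; min R=1−1/(4·4/11)=0.3125>−1
Confirm numerically:
  x=-2.559: |R|=0.82227 <1
  x=-2.368: |R|=0.67106 <1
  x=-1.298: |R|=0.31466 <1
  x=-1.136: |R|=0.33327 <1
  x=-3.237: |R|=1.57324 >1
  x=-2.802: |R|=1.05298 >1
Interval (-2.7500, 0).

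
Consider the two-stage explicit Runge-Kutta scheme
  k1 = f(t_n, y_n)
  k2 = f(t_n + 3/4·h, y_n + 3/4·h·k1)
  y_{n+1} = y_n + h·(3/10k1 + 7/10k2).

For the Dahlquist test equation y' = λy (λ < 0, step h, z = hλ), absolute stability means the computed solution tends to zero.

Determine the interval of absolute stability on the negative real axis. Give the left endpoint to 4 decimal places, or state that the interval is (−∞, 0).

(-1.9048, 0).

With y'=λy (z=hλ):
  k1=λy_n ⇒ h·k1=z·y_n;  k2=λ(1+3/4z)y_n ⇒ h·k2=z(1+3/4z)y_n
  y_{n+1}/y_n = 1 + 3/10z + 7/10z(1+3/4z) = 1 + z + 21/40z²
  so R(z) = 1 + z + 21/40z².

Solve |R(x)|<1 on ℝ⁻.
x=-1.65: |R|=0.7793
R=1: x+21/40x²=0 ⇒ x=−40/21=-1.9048; min R=1−1/(4·21/40)=0.5238>−1
Confirm numerically:
  x=-1.719: |R|=0.83235 <1
  x=-1.309: |R|=0.59058 <1
  x=-1.125: |R|=0.53945 <1
  x=-0.976: |R|=0.52410 <1
  x=-2.277: |R|=1.44498 >1
  x=-1.968: |R|=1.06534 >1
Interval (-1.9048, 0).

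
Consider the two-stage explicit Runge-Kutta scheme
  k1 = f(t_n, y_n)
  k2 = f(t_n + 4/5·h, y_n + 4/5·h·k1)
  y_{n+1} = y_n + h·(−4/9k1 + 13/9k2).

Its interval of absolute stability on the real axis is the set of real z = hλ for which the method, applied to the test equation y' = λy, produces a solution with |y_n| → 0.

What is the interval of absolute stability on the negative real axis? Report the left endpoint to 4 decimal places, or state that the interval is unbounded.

On y'=λy, z=hλ:
  k1=λy_n ⇒ h·k1=z·y_n;  k2=λ(1+4/5z)y_n ⇒ h·k2=z(1+4/5z)y_n
  y_{n+1}/y_n = 1 − 4/9z + 13/9z(1+4/5z) = 1 + z + 52/45z²
  so R(z) = 1 + z + 52/45z².

Boundary: |R(x)|=1, x<0.
x=-1.42: |R|=1.9101
R=1: x+52/45x²=0 ⇒ x=−45/52=-0.8654; min R=1−1/(4·52/45)=0.7837>−1
Confirm numerically:
  x=-0.786: |R|=0.92790 <1
  x=-0.509: |R|=0.79038 <1
  x=-0.491: |R|=0.78758 <1
  x=-0.473: |R|=0.78553 <1
  x=-1.104: |R|=1.30441 >1
  x=-0.908: |R|=1.04471 >1
So |R|<1 on (-0.8654, 0).

(-0.8654, 0).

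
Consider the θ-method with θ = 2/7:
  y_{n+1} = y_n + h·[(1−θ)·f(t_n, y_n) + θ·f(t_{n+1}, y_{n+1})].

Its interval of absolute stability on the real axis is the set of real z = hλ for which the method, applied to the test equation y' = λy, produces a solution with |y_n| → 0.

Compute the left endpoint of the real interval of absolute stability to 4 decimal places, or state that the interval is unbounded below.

z* = -4.6667.

Test eqn y'=λy, z=hλ:
  y_{n+1} = y_n + z·[5/7·y_n + 2/7·y_{n+1}] ⇒ (1 − 2/7z)y_{n+1} = (1 + 5/7z)y_n
  so R(z) = (1 + 5/7z)/(1 − 2/7z).

Boundary: |R(x)|=1, x<0.
x=-1.32: |R|=0.0415
R=−1: 1+5/7x = −1+2/7x ⇒ -3/7x=2 ⇒ x=2/(-3/7)=-4.6667
Confirm numerically:
  x=-3.210: |R|=0.67437 <1
  x=-3.034: |R|=0.62519 <1
  x=-2.119: |R|=0.31990 <1
  x=-4.748: |R|=1.01479 >1
  x=-4.738: |R|=1.01299 >1
Interval (-4.6667, 0).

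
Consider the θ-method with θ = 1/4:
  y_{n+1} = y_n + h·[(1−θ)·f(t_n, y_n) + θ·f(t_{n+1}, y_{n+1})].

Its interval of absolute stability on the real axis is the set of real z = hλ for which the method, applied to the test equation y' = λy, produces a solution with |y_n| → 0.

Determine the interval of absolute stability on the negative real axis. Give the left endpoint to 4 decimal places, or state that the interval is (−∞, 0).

Set f=λy, z=hλ:
  y_{n+1} = y_n + z·[3/4·y_n + 1/4·y_{n+1}] ⇒ (1 − 1/4z)y_{n+1} = (1 + 3/4z)y_n
  ⇒ R(z) = (1 + 3/4z)/(1 − 1/4z).

Solve |R(x)|<1 on ℝ⁻.
x=-1.35: |R|=0.0093
R=−1: 1+3/4x = −1+1/4x ⇒ -1/2x=2 ⇒ x=2/(-1/2)=-4.0000
Confirm numerically:
  x=-3.484: |R|=0.86211 <1
  x=-3.188: |R|=0.77407 <1
  x=-2.988: |R|=0.71036 <1
  x=-4.540: |R|=1.12646 >1
  x=-4.291: |R|=1.07020 >1
Stable set (-4.0000, 0).

z∈(-4.0000,0).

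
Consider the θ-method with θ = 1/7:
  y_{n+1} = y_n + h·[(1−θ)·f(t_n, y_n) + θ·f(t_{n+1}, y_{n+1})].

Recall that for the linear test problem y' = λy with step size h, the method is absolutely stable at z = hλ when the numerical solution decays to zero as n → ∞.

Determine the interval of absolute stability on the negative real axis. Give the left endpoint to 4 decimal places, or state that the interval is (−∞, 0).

(-2.8000, 0).

Test eqn y'=λy, z=hλ:
  y_{n+1} = y_n + z·[6/7·y_n + 1/7·y_{n+1}] ⇒ (1 − 1/7z)y_{n+1} = (1 + 6/7z)y_n
  so R(z) = (1 + 6/7z)/(1 − 1/7z).

Need |R(x)|<1, x<0.
x=-1.19: |R|=0.0171
R=−1: 1+6/7x = −1+1/7x ⇒ -5/7x=2 ⇒ x=2/(-5/7)=-2.8000
Confirm numerically:
  x=-1.876: |R|=0.47950 <1
  x=-1.745: |R|=0.39680 <1
  x=-1.559: |R|=0.27503 <1
  x=-3.250: |R|=1.21951 >1
  x=-3.212: |R|=1.20172 >1
Interval (-2.8000, 0).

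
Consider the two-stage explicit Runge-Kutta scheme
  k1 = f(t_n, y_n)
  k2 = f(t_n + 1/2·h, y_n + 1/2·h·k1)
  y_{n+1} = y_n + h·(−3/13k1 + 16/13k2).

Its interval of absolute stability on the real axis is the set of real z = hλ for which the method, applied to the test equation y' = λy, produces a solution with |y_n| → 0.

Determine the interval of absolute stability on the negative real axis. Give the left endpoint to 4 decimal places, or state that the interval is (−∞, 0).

z∈(-1.6250,0).

On y'=λy, z=hλ:
  k1=λy_n ⇒ h·k1=z·y_n;  k2=λ(1+1/2z)y_n ⇒ h·k2=z(1+1/2z)y_n
  y_{n+1}/y_n = 1 − 3/13z + 16/13z(1+1/2z) = 1 + z + 8/13z²
  Hence R(z) = 1 + z + 8/13z².

Solve |R(x)|<1 on ℝ⁻.
x=-0.49: |R|=0.6578
R=1: x+8/13x²=0 ⇒ x=−13/8=-1.6250; min R=1−1/(4·8/13)=0.5938>−1
Confirm numerically:
  x=-1.306: |R|=0.74362 <1
  x=-1.294: |R|=0.73642 <1
  x=-0.960: |R|=0.60714 <1
  x=-0.885: |R|=0.59698 <1
  x=-1.779: |R|=1.16859 >1
  x=-1.703: |R|=1.08174 >1
Interval (-1.6250, 0).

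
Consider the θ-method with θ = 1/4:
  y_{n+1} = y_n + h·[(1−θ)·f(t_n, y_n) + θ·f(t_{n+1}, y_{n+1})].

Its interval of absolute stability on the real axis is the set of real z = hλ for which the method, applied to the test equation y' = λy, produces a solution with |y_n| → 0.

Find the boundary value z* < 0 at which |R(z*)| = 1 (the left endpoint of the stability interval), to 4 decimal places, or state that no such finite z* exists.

z* = -4.0000.

Set f=λy, z=hλ:
  y_{n+1} = y_n + z·[3/4·y_n + 1/4·y_{n+1}] ⇒ (1 − 1/4z)y_{n+1} = (1 + 3/4z)y_n
  ⇒ R(z) = (1 + 3/4z)/(1 − 1/4z).

Find x<0 with |R(x)|<1.
x=-1.31: |R|=0.0132
R=−1: 1+3/4x = −1+1/4x ⇒ -1/2x=2 ⇒ x=2/(-1/2)=-4.0000
Confirm numerically:
  x=-3.242: |R|=0.79067 <1
  x=-2.559: |R|=0.56060 <1
  x=-2.033: |R|=0.34792 <1
  x=-4.503: |R|=1.11831 >1
  x=-4.443: |R|=1.10494 >1
Stable set (-4.0000, 0).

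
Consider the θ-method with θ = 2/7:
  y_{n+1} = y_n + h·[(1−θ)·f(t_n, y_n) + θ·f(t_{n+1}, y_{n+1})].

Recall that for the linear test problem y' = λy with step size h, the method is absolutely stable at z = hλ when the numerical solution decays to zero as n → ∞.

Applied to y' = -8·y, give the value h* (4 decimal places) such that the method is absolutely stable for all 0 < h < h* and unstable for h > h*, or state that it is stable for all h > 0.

With y'=λy (z=hλ):
  y_{n+1} = y_n + z·[5/7·y_n + 2/7·y_{n+1}] ⇒ (1 − 2/7z)y_{n+1} = (1 + 5/7z)y_n
  R(z) = (1 + 5/7z)/(1 − 2/7z).

Find x<0 with |R(x)|<1.
x=-0.46: |R|=0.5934
R=−1: 1+5/7x = −1+2/7x ⇒ -3/7x=2 ⇒ x=2/(-3/7)=-4.6667
Confirm numerically:
  x=-4.639: |R|=0.99490 <1
  x=-3.309: |R|=0.70091 <1
  x=-2.751: |R|=0.54031 <1
  x=-2.460: |R|=0.44463 <1
  x=-4.993: |R|=1.05764 >1
  x=-4.913: |R|=1.04392 >1
  x=-4.695: |R|=1.00519 >1
Interval (-4.6667, 0).

(-4.6667,0); λ=-8 ⇒ h* = (14/3)/8 = 0.5833.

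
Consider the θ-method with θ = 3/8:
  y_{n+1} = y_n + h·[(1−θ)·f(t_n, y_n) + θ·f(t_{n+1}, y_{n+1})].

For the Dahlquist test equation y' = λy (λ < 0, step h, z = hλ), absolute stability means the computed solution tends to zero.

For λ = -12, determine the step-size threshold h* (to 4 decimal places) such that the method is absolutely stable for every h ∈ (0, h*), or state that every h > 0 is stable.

On y'=λy, z=hλ:
  y_{n+1} = y_n + z·[5/8·y_n + 3/8·y_{n+1}] ⇒ (1 − 3/8z)y_{n+1} = (1 + 5/8z)y_n
  Hence R(z) = (1 + 5/8z)/(1 − 3/8z).

Need |R(x)|<1, x<0.
x=-1.66: |R|=0.0231
R=−1: 1+5/8x = −1+3/8x ⇒ -1/4x=2 ⇒ x=2/(-1/4)=-8.0000
Confirm numerically:
  x=-7.876: |R|=0.99216 <1
  x=-7.813: |R|=0.98810 <1
  x=-3.968: |R|=0.59486 <1
  x=-3.581: |R|=0.52846 <1
  x=-8.588: |R|=1.03483 >1
  x=-8.251: |R|=1.01533 >1
  x=-8.196: |R|=1.01203 >1
Interval (-8.0000, 0).

(-8.0000,0); λ=-12 ⇒ h* = (8)/12 = 0.6667.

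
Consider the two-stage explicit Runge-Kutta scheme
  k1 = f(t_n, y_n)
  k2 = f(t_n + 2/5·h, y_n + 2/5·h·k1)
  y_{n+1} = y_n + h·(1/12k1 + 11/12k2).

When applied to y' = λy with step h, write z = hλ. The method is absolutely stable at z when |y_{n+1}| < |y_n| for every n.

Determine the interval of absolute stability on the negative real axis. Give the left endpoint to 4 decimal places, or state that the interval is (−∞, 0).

Set f=λy, z=hλ:
  k1=λy_n ⇒ h·k1=z·y_n;  k2=λ(1+2/5z)y_n ⇒ h·k2=z(1+2/5z)y_n
  y_{n+1}/y_n = 1 + 1/12z + 11/12z(1+2/5z) = 1 + z + 11/30z²
  Hence R(z) = 1 + z + 11/30z².

Need |R(x)|<1, x<0.
x=-1.25: |R|=0.3229
R=1: x+11/30x²=0 ⇒ x=−30/11=-2.7273; min R=1−1/(4·11/30)=0.3182>−1
Confirm numerically:
  x=-2.427: |R|=0.73279 <1
  x=-1.439: |R|=0.32026 <1
  x=-1.351: |R|=0.31824 <1
  x=-1.312: |R|=0.31916 <1
  x=-3.286: |R|=1.67319 >1
  x=-2.951: |R|=1.24208 >1
Stable set (-2.7273, 0).

z∈(-2.7273,0).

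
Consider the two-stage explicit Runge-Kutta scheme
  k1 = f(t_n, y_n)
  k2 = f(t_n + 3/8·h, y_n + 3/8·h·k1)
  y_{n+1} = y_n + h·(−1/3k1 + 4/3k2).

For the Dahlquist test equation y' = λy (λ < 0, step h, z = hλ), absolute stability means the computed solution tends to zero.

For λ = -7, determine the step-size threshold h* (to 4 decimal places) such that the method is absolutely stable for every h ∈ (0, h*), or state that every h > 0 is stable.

(-2.0000,0); λ=-7 ⇒ h* = (2)/7 = 0.2857.

Test eqn y'=λy, z=hλ:
  k1=λy_n ⇒ h·k1=z·y_n;  k2=λ(1+3/8z)y_n ⇒ h·k2=z(1+3/8z)y_n
  y_{n+1}/y_n = 1 − 1/3z + 4/3z(1+3/8z) = 1 + z + 1/2z²
  so R(z) = 1 + z + 1/2z².

Boundary: |R(x)|=1, x<0.
x=-1.79: |R|=0.8121
R=1: x+1/2x²=0 ⇒ x=−2=-2.0000; min R=1−1/(4·1/2)=0.5000>−1
Confirm numerically:
  x=-1.428: |R|=0.59159 <1
  x=-1.360: |R|=0.56480 <1
  x=-1.358: |R|=0.56408 <1
  x=-2.387: |R|=1.46188 >1
  x=-2.299: |R|=1.34370 >1
So |R|<1 on (-2.0000, 0).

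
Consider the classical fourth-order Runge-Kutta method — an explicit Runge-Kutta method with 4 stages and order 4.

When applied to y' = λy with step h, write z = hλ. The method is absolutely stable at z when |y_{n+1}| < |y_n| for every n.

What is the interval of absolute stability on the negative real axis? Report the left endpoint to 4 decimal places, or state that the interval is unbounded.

z∈(-2.7853,0).

Set f=λy, z=hλ:
  order 4, 4-stage ⇒ R(z)=1+z+z^2/2+z^3/6+z^4/24
  (e.g. R(-0.91)=0.40703, |R|=0.40703)

Solve |R(x)|<1 on ℝ⁻.
x=-0.91: |R|=0.4070
|R(-2.17)|=0.4053 |R(-2.05)|=0.3513 |R(-1.73)|=0.2767
Bisect:
  x_lo=-3.5998 |R|=3.1017  x_hi=-0.2660 |R|=0.7664
  mid=-1.93292 |R|=0.31317 →hi
  mid=-2.76637 |R|=0.97184 →hi
  mid=-3.18309 |R|=1.78518 →lo
  mid=-2.97473 |R|=1.32526 →lo
  mid=-2.87055 |R|=1.13634 →lo
  mid=-2.81846 |R|=1.05117 →lo
  mid=-2.79241 |R|=1.01079 →lo
  ...
  [-2.78550,-2.78529] ⇒ x*=-2.7853
Interval (-2.7853, 0).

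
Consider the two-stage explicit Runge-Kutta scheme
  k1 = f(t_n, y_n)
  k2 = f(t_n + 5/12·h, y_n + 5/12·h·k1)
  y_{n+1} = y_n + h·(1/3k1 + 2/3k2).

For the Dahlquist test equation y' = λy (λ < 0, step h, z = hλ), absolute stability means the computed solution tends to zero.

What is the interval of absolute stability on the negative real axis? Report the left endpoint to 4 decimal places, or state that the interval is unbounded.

On y'=λy, z=hλ:
  k1=λy_n ⇒ h·k1=z·y_n;  k2=λ(1+5/12z)y_n ⇒ h·k2=z(1+5/12z)y_n
  y_{n+1}/y_n = 1 + 1/3z + 2/3z(1+5/12z) = 1 + z + 5/18z²
  so R(z) = 1 + z + 5/18z².

Need |R(x)|<1, x<0.
x=-1.15: |R|=0.2174
R=1: x+5/18x²=0 ⇒ x=−18/5=-3.6000; min R=1−1/(4·5/18)=0.1000>−1
Confirm numerically:
  x=-3.226: |R|=0.66485 <1
  x=-3.223: |R|=0.66248 <1
  x=-2.953: |R|=0.46928 <1
  x=-1.868: |R|=0.10128 <1
  x=-3.769: |R|=1.17693 >1
  x=-3.684: |R|=1.08596 >1
Interval (-3.6000, 0).

(-3.6000, 0).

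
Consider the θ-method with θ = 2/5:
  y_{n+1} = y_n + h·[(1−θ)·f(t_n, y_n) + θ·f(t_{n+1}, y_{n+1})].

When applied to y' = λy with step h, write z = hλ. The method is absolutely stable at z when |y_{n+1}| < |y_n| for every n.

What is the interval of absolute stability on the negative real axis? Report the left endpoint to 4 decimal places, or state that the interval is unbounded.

On y'=λy, z=hλ:
  y_{n+1} = y_n + z·[3/5·y_n + 2/5·y_{n+1}] ⇒ (1 − 2/5z)y_{n+1} = (1 + 3/5z)y_n
  so R(z) = (1 + 3/5z)/(1 − 2/5z).

Find x<0 with |R(x)|<1.
x=-1.79: |R|=0.0431
R=−1: 1+3/5x = −1+2/5x ⇒ -1/5x=2 ⇒ x=2/(-1/5)=-10.0000
Confirm numerically:
  x=-9.859: |R|=0.99430 <1
  x=-7.738: |R|=0.88953 <1
  x=-7.565: |R|=0.87904 <1
  x=-4.257: |R|=0.57503 <1
  x=-10.322: |R|=1.01256 >1
  x=-10.298: |R|=1.01164 >1
  x=-10.180: |R|=1.00710 >1
So |R|<1 on (-10.0000, 0).

z∈(-10.0000,0).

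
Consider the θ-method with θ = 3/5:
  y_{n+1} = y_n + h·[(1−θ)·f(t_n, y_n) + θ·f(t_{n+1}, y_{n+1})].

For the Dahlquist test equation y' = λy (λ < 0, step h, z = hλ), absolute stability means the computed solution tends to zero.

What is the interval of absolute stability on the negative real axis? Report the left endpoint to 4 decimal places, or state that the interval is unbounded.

Set f=λy, z=hλ:
  y_{n+1} = y_n + z·[2/5·y_n + 3/5·y_{n+1}] ⇒ (1 − 3/5z)y_{n+1} = (1 + 2/5z)y_n
  Hence R(z) = (1 + 2/5z)/(1 − 3/5z).

Boundary: |R(x)|=1, x<0.
x=-0.39: |R|=0.6840
x=-2: |R|=0.0909
x=-10: |R|=0.4286
x=-100: |R|=0.6393
θ=3/5≥1/2 ⇒ |1+2/5x|<|1−3/5x| ∀x<0 ⇒ stable on all of ℝ⁻.

unbounded; (−∞, 0).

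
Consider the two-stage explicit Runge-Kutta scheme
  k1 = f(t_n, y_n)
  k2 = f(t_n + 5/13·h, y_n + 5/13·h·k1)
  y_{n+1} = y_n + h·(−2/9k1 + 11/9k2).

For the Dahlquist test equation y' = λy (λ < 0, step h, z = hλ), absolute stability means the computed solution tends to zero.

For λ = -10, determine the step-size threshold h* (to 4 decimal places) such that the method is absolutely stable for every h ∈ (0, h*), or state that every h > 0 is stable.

With y'=λy (z=hλ):
  k1=λy_n ⇒ h·k1=z·y_n;  k2=λ(1+5/13z)y_n ⇒ h·k2=z(1+5/13z)y_n
  y_{n+1}/y_n = 1 − 2/9z + 11/9z(1+5/13z) = 1 + z + 55/117z²
  Hence R(z) = 1 + z + 55/117z².

Find x<0 with |R(x)|<1.
x=-0.77: |R|=0.5087
R=1: x+55/117x²=0 ⇒ x=−117/55=-2.1273; min R=1−1/(4·55/117)=0.4682>−1
Confirm numerically:
  x=-1.856: |R|=0.76332 <1
  x=-1.603: |R|=0.60494 <1
  x=-1.451: |R|=0.53872 <1
  x=-1.409: |R|=0.52425 <1
  x=-2.421: |R|=1.33428 >1
  x=-2.243: |R|=1.12202 >1
Interval (-2.1273, 0).

(-2.1273,0); λ=-10 ⇒ h* = (117/55)/10 = 0.2127.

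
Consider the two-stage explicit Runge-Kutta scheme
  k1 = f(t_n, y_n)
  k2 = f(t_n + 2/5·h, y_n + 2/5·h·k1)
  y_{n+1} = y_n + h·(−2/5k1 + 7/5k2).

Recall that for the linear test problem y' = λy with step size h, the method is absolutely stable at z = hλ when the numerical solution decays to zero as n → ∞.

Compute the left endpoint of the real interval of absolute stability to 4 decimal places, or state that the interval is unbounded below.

On y'=λy, z=hλ:
  k1=λy_n ⇒ h·k1=z·y_n;  k2=λ(1+2/5z)y_n ⇒ h·k2=z(1+2/5z)y_n
  y_{n+1}/y_n = 1 − 2/5z + 7/5z(1+2/5z) = 1 + z + 14/25z²
  R(z) = 1 + z + 14/25z².

Boundary: |R(x)|=1, x<0.
x=-1.14: |R|=0.5878
R=1: x+14/25x²=0 ⇒ x=−25/14=-1.7857; min R=1−1/(4·14/25)=0.5536>−1
Confirm numerically:
  x=-1.410: |R|=0.70334 <1
  x=-1.093: |R|=0.57600 <1
  x=-1.012: |R|=0.56152 <1
  x=-1.990: |R|=1.22766 >1
  x=-1.907: |R|=1.12952 >1
Interval (-1.7857, 0).

z* = -1.7857.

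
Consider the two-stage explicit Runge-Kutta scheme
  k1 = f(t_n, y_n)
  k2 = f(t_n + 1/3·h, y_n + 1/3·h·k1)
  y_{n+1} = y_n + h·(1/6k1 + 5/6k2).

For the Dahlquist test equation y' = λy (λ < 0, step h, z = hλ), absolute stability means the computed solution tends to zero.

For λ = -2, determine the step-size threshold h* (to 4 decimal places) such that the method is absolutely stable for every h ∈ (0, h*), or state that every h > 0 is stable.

(-3.6000,0); λ=-2 ⇒ h* = (18/5)/2 = 1.8000.

Test eqn y'=λy, z=hλ:
  k1=λy_n ⇒ h·k1=z·y_n;  k2=λ(1+1/3z)y_n ⇒ h·k2=z(1+1/3z)y_n
  y_{n+1}/y_n = 1 + 1/6z + 5/6z(1+1/3z) = 1 + z + 5/18z²
  R(z) = 1 + z + 5/18z².

Need |R(x)|<1, x<0.
x=-1.09: |R|=0.2400
R=1: x+5/18x²=0 ⇒ x=−18/5=-3.6000; min R=1−1/(4·5/18)=0.1000>−1
Confirm numerically:
  x=-3.379: |R|=0.79257 <1
  x=-2.681: |R|=0.31560 <1
  x=-1.924: |R|=0.10427 <1
  x=-4.030: |R|=1.48136 >1
  x=-3.638: |R|=1.03840 >1
Interval (-3.6000, 0).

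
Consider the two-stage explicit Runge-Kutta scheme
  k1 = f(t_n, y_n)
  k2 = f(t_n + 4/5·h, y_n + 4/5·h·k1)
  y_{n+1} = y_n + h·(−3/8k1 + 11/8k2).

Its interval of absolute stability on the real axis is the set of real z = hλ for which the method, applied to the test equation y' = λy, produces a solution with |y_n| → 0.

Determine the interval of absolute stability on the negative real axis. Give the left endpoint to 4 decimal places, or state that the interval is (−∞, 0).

On y'=λy, z=hλ:
  k1=λy_n ⇒ h·k1=z·y_n;  k2=λ(1+4/5z)y_n ⇒ h·k2=z(1+4/5z)y_n
  y_{n+1}/y_n = 1 − 3/8z + 11/8z(1+4/5z) = 1 + z + 11/10z²
  R(z) = 1 + z + 11/10z².

Solve |R(x)|<1 on ℝ⁻.
x=-0.68: |R|=0.8286
R=1: x+11/10x²=0 ⇒ x=−10/11=-0.9091; min R=1−1/(4·11/10)=0.7727>−1
Confirm numerically:
  x=-0.725: |R|=0.85319 <1
  x=-0.676: |R|=0.82667 <1
  x=-0.623: |R|=0.80394 <1
  x=-0.426: |R|=0.77362 <1
  x=-1.329: |R|=1.61387 >1
  x=-0.989: |R|=1.08693 >1
Interval (-0.9091, 0).

(-0.9091, 0).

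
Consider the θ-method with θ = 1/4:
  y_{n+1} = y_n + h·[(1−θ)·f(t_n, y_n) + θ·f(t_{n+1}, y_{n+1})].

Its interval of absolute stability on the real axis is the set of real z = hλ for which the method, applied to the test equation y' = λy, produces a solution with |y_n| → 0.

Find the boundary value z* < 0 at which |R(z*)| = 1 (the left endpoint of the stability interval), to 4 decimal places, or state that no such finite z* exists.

On y'=λy, z=hλ:
  y_{n+1} = y_n + z·[3/4·y_n + 1/4·y_{n+1}] ⇒ (1 − 1/4z)y_{n+1} = (1 + 3/4z)y_n
  Hence R(z) = (1 + 3/4z)/(1 − 1/4z).

Solve |R(x)|<1 on ℝ⁻.
x=-1.67: |R|=0.1781
R=−1: 1+3/4x = −1+1/4x ⇒ -1/2x=2 ⇒ x=2/(-1/2)=-4.0000
Confirm numerically:
  x=-3.149: |R|=0.76192 <1
  x=-1.888: |R|=0.28261 <1
  x=-1.602: |R|=0.14388 <1
  x=-4.599: |R|=1.13932 >1
  x=-4.496: |R|=1.11676 >1
So |R|<1 on (-4.0000, 0).

left endpoint -4.0000.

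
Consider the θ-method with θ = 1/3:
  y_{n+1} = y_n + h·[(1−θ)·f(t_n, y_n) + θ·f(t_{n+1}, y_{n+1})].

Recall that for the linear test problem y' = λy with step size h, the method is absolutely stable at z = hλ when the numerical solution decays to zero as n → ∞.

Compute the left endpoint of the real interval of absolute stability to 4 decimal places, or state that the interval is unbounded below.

z* = -6.0000.

With y'=λy (z=hλ):
  y_{n+1} = y_n + z·[2/3·y_n + 1/3·y_{n+1}] ⇒ (1 − 1/3z)y_{n+1} = (1 + 2/3z)y_n
  so R(z) = (1 + 2/3z)/(1 − 1/3z).

Need |R(x)|<1, x<0.
x=-0.99: |R|=0.2556
R=−1: 1+2/3x = −1+1/3x ⇒ -1/3x=2 ⇒ x=2/(-1/3)=-6.0000
Confirm numerically:
  x=-3.896: |R|=0.69490 <1
  x=-2.982: |R|=0.49549 <1
  x=-2.524: |R|=0.37075 <1
  x=-6.507: |R|=1.05333 >1
  x=-6.354: |R|=1.03784 >1
  x=-6.288: |R|=1.03101 >1
So |R|<1 on (-6.0000, 0).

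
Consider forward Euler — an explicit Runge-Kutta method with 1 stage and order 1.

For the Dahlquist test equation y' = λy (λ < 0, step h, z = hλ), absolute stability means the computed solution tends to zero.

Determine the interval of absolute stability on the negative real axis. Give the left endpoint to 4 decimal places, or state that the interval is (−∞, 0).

On y'=λy, z=hλ:
  order 1, 1-stage ⇒ R(z)=1+z
  (e.g. R(-0.75)=0.25000, |R|=0.25000)

Solve |R(x)|<1 on ℝ⁻.
x=-0.75: |R|=0.2500
|R(-2.2)|=1.2000 |R(-1.62)|=0.6200 |R(-1.17)|=0.1700
Bisect:
  x_lo=-2.6737 |R|=1.6737  x_hi=-0.3807 |R|=0.6193
  mid=-1.52720 |R|=0.52720 →hi
  mid=-2.10046 |R|=1.10046 →lo
  mid=-1.81383 |R|=0.81383 →hi
  mid=-1.95715 |R|=0.95715 →hi
  mid=-2.02880 |R|=1.02880 →lo
  mid=-1.99297 |R|=0.99297 →hi
  mid=-2.01089 |R|=1.01089 →lo
  mid=-2.00193 |R|=1.00193 →lo
  ...
  [-2.00011,-1.99997] ⇒ x*=-2.0000
Stable set (-2.0000, 0).

z∈(-2.0000,0).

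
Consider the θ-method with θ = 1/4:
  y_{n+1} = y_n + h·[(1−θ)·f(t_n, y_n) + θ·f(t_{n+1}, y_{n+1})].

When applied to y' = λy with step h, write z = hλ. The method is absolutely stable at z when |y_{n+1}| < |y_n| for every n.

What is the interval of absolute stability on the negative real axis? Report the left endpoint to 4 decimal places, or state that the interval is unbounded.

On y'=λy, z=hλ:
  y_{n+1} = y_n + z·[3/4·y_n + 1/4·y_{n+1}] ⇒ (1 − 1/4z)y_{n+1} = (1 + 3/4z)y_n
  R(z) = (1 + 3/4z)/(1 − 1/4z).

Need |R(x)|<1, x<0.
x=-1.28: |R|=0.0303
R=−1: 1+3/4x = −1+1/4x ⇒ -1/2x=2 ⇒ x=2/(-1/2)=-4.0000
Confirm numerically:
  x=-3.743: |R|=0.93362 <1
  x=-3.058: |R|=0.73307 <1
  x=-2.707: |R|=0.61443 <1
  x=-4.504: |R|=1.11853 >1
  x=-4.386: |R|=1.09206 >1
So |R|<1 on (-4.0000, 0).

(-4.0000, 0).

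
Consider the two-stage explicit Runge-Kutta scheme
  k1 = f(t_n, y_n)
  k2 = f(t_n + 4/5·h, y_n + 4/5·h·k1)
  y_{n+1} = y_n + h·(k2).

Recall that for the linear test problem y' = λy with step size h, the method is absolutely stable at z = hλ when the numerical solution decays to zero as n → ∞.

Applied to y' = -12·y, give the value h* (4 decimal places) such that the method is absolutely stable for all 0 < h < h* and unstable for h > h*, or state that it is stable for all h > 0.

Set f=λy, z=hλ:
  k1=λy_n ⇒ h·k1=z·y_n;  k2=λ(1+4/5z)y_n ⇒ h·k2=z(1+4/5z)y_n
  y_{n+1}/y_n = 1 + z(1+4/5z) = 1 + z + 4/5z²
  Hence R(z) = 1 + z + 4/5z².

Boundary: |R(x)|=1, x<0.
x=-1.34: |R|=1.0965
R=1: x+4/5x²=0 ⇒ x=−5/4=-1.2500; min R=1−1/(4·4/5)=0.6875>−1
Confirm numerically:
  x=-1.158: |R|=0.91477 <1
  x=-0.991: |R|=0.79466 <1
  x=-0.902: |R|=0.74888 <1
  x=-0.794: |R|=0.71035 <1
  x=-1.519: |R|=1.32689 >1
  x=-1.380: |R|=1.14352 >1
Interval (-1.2500, 0).

(-1.2500,0); λ=-12 ⇒ h* = (5/4)/12 = 0.1042.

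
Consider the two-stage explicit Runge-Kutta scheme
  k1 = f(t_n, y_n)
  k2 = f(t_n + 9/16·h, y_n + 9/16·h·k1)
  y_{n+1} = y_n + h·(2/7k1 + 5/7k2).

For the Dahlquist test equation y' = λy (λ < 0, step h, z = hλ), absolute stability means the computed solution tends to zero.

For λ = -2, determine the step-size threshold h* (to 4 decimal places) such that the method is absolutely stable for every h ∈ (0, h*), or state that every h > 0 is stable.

(-2.4889,0); λ=-2 ⇒ h* = (112/45)/2 = 1.2444.

Test eqn y'=λy, z=hλ:
  k1=λy_n ⇒ h·k1=z·y_n;  k2=λ(1+9/16z)y_n ⇒ h·k2=z(1+9/16z)y_n
  y_{n+1}/y_n = 1 + 2/7z + 5/7z(1+9/16z) = 1 + z + 45/112z²
  ⇒ R(z) = 1 + z + 45/112z².

Solve |R(x)|<1 on ℝ⁻.
x=-0.36: |R|=0.6921
R=1: x+45/112x²=0 ⇒ x=−112/45=-2.4889; min R=1−1/(4·45/112)=0.3778>−1
Confirm numerically:
  x=-1.871: |R|=0.53551 <1
  x=-1.731: |R|=0.47290 <1
  x=-1.697: |R|=0.46007 <1
  x=-1.464: |R|=0.39715 <1
  x=-2.947: |R|=1.54243 >1
  x=-2.713: |R|=1.24429 >1
  x=-2.585: |R|=1.09982 >1
Stable set (-2.4889, 0).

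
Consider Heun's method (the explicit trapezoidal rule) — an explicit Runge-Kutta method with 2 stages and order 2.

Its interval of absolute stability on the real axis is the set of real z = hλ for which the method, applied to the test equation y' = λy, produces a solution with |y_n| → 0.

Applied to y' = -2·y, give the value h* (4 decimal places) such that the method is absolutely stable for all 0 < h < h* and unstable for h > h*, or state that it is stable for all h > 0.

(-2.0000,0); λ=-2 ⇒ h* = 1.0000.

Set f=λy, z=hλ:
  order 2, 2-stage ⇒ R(z)=1+z+z^2/2
  (e.g. R(-1.39)=0.57605, |R|=0.57605)

Need |R(x)|<1, x<0.
x=-1.39: |R|=0.5760
|R(-2.16)|=1.1728 |R(-2.09)|=1.0940 |R(-1.75)|=0.7812
Bisect:
  x_lo=-2.6988 |R|=1.9430  x_hi=-0.1229 |R|=0.8846
  mid=-1.41087 |R|=0.58441 →hi
  mid=-2.05484 |R|=1.05634 →lo
  mid=-1.73286 |R|=0.76854 →hi
  mid=-1.89385 |R|=0.89948 →hi
  mid=-1.97434 |R|=0.97467 →hi
  mid=-2.01459 |R|=1.01470 →lo
  mid=-1.99446 |R|=0.99448 →hi
  ...
  [-2.00012,-1.99997] ⇒ x*=-2.0000
So |R|<1 on (-2.0000, 0).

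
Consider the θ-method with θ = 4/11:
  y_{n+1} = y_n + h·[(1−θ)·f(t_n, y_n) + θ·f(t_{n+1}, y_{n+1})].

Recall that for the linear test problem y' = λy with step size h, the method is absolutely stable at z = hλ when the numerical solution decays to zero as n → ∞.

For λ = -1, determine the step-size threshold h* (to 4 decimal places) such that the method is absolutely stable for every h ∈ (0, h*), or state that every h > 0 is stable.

On y'=λy, z=hλ:
  y_{n+1} = y_n + z·[7/11·y_n + 4/11·y_{n+1}] ⇒ (1 − 4/11z)y_{n+1} = (1 + 7/11z)y_n
  ⇒ R(z) = (1 + 7/11z)/(1 − 4/11z).

Need |R(x)|<1, x<0.
x=-1.37: |R|=0.0856
R=−1: 1+7/11x = −1+4/11x ⇒ -3/11x=2 ⇒ x=2/(-3/11)=-7.3333
Confirm numerically:
  x=-6.249: |R|=0.90963 <1
  x=-5.598: |R|=0.84409 <1
  x=-5.545: |R|=0.83831 <1
  x=-4.654: |R|=0.72859 <1
  x=-7.812: |R|=1.03399 >1
  x=-7.530: |R|=1.01435 >1
So |R|<1 on (-7.3333, 0).

(-7.3333,0); λ=-1 ⇒ h* = (22/3)/1 = 7.3333.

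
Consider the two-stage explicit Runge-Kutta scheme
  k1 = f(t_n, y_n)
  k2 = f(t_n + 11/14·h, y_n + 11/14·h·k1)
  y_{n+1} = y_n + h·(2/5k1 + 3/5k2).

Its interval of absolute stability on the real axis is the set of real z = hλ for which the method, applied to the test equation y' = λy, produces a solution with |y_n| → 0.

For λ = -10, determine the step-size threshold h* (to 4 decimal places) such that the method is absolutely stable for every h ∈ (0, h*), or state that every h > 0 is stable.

On y'=λy, z=hλ:
  k1=λy_n ⇒ h·k1=z·y_n;  k2=λ(1+11/14z)y_n ⇒ h·k2=z(1+11/14z)y_n
  y_{n+1}/y_n = 1 + 2/5z + 3/5z(1+11/14z) = 1 + z + 33/70z²
  ⇒ R(z) = 1 + z + 33/70z².

Solve |R(x)|<1 on ℝ⁻.
x=-1.39: |R|=0.5208
R=1: x+33/70x²=0 ⇒ x=−70/33=-2.1212; min R=1−1/(4·33/70)=0.4697>−1
Confirm numerically:
  x=-1.522: |R|=0.57006 <1
  x=-1.401: |R|=0.52432 <1
  x=-1.217: |R|=0.48123 <1
  x=-2.593: |R|=1.57672 >1
  x=-2.535: |R|=1.49451 >1
Stable set (-2.1212, 0).

(-2.1212,0); λ=-10 ⇒ h* = (70/33)/10 = 0.2121.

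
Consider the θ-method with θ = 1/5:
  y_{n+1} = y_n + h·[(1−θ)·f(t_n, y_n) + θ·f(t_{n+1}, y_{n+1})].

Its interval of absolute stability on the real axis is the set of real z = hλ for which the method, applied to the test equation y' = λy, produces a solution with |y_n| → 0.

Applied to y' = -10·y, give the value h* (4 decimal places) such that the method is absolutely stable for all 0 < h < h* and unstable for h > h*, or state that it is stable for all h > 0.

(-3.3333,0); λ=-10 ⇒ h* = (10/3)/10 = 0.3333.

With y'=λy (z=hλ):
  y_{n+1} = y_n + z·[4/5·y_n + 1/5·y_{n+1}] ⇒ (1 − 1/5z)y_{n+1} = (1 + 4/5z)y_n
  ⇒ R(z) = (1 + 4/5z)/(1 − 1/5z).

Find x<0 with |R(x)|<1.
x=-1.06: |R|=0.1254
R=−1: 1+4/5x = −1+1/5x ⇒ -3/5x=2 ⇒ x=2/(-3/5)=-3.3333
Confirm numerically:
  x=-2.894: |R|=0.83304 <1
  x=-2.401: |R|=0.62208 <1
  x=-1.669: |R|=0.25131 <1
  x=-3.897: |R|=1.19006 >1
  x=-3.836: |R|=1.17067 >1
  x=-3.449: |R|=1.04107 >1
So |R|<1 on (-3.3333, 0).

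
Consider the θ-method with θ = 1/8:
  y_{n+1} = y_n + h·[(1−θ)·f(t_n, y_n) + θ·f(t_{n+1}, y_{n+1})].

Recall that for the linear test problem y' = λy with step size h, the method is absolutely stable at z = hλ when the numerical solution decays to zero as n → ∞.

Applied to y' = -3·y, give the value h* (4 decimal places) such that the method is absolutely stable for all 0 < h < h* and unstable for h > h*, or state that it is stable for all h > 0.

Set f=λy, z=hλ:
  y_{n+1} = y_n + z·[7/8·y_n + 1/8·y_{n+1}] ⇒ (1 − 1/8z)y_{n+1} = (1 + 7/8z)y_n
  R(z) = (1 + 7/8z)/(1 − 1/8z).

Boundary: |R(x)|=1, x<0.
x=-1.62: |R|=0.3472
R=−1: 1+7/8x = −1+1/8x ⇒ -3/4x=2 ⇒ x=2/(-3/4)=-2.6667
Confirm numerically:
  x=-2.310: |R|=0.79243 <1
  x=-1.937: |R|=0.55942 <1
  x=-1.379: |R|=0.17624 <1
  x=-3.092: |R|=1.23008 >1
  x=-2.830: |R|=1.09049 >1
  x=-2.790: |R|=1.06858 >1
So |R|<1 on (-2.6667, 0).

(-2.6667,0); λ=-3 ⇒ h* = (8/3)/3 = 0.8889.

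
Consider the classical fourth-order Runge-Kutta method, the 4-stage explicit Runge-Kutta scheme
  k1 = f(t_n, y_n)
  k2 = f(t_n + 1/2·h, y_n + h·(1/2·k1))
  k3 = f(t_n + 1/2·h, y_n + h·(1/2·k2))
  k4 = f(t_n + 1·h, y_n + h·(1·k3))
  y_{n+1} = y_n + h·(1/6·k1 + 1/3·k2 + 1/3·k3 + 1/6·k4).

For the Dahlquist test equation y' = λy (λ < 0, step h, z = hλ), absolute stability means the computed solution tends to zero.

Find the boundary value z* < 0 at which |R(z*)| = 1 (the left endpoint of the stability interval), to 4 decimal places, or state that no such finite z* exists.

left endpoint -2.7853.

Test eqn y'=λy, z=hλ:
  order 4, 4-stage ⇒ R(z)=1+z+z^2/2+z^3/6+z^4/24
  (e.g. R(-1.6)=0.27040, |R|=0.27040)

Solve |R(x)|<1 on ℝ⁻.
x=-1.6: |R|=0.2704
|R(-2.5)|=0.6484 |R(-1.74)|=0.2777 |R(-0.71)|=0.4930
Bisect:
  x_lo=-3.4816 |R|=2.6674  x_hi=-0.0896 |R|=0.9143
  mid=-1.78558 |R|=0.28329 →hi
  mid=-2.63357 |R|=0.79433 →hi
  mid=-3.05756 |R|=1.49433 →lo
  mid=-2.84556 |R|=1.09474 →lo
  mid=-2.73957 |R|=0.93322 →hi
  mid=-2.79256 |R|=1.01102 →lo
  mid=-2.76607 |R|=0.97139 →hi
  mid=-2.77932 |R|=0.99102 →hi
  ...
  [-2.78532,-2.78511] ⇒ x*=-2.7853
So |R|<1 on (-2.7853, 0).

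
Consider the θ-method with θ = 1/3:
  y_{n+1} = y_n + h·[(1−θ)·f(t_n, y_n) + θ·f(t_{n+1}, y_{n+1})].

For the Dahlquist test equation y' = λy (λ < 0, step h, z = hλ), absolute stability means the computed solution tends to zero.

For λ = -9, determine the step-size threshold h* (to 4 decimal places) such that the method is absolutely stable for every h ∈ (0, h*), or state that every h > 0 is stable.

On y'=λy, z=hλ:
  y_{n+1} = y_n + z·[2/3·y_n + 1/3·y_{n+1}] ⇒ (1 − 1/3z)y_{n+1} = (1 + 2/3z)y_n
  Hence R(z) = (1 + 2/3z)/(1 − 1/3z).

Need |R(x)|<1, x<0.
x=-1.78: |R|=0.1172
R=−1: 1+2/3x = −1+1/3x ⇒ -1/3x=2 ⇒ x=2/(-1/3)=-6.0000
Confirm numerically:
  x=-4.696: |R|=0.83056 <1
  x=-4.511: |R|=0.80176 <1
  x=-3.849: |R|=0.68594 <1
  x=-3.671: |R|=0.65088 <1
  x=-6.249: |R|=1.02692 >1
  x=-6.047: |R|=1.00520 >1
Stable set (-6.0000, 0).

(-6.0000,0); λ=-9 ⇒ h* = (6)/9 = 0.6667.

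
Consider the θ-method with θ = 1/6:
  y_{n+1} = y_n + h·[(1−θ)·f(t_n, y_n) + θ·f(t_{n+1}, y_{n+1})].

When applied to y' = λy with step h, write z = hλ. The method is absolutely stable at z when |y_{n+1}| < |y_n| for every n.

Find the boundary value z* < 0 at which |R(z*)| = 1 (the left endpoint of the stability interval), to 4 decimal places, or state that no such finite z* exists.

left endpoint -3.0000.

Set f=λy, z=hλ:
  y_{n+1} = y_n + z·[5/6·y_n + 1/6·y_{n+1}] ⇒ (1 − 1/6z)y_{n+1} = (1 + 5/6z)y_n
  ⇒ R(z) = (1 + 5/6z)/(1 − 1/6z).

Boundary: |R(x)|=1, x<0.
x=-1.6: |R|=0.2632
R=−1: 1+5/6x = −1+1/6x ⇒ -2/3x=2 ⇒ x=2/(-2/3)=-3.0000
Confirm numerically:
  x=-2.814: |R|=0.91559 <1
  x=-1.957: |R|=0.47568 <1
  x=-1.674: |R|=0.30884 <1
  x=-1.370: |R|=0.11533 <1
  x=-3.565: |R|=1.23628 >1
  x=-3.412: |R|=1.17510 >1
  x=-3.087: |R|=1.03830 >1
So |R|<1 on (-3.0000, 0).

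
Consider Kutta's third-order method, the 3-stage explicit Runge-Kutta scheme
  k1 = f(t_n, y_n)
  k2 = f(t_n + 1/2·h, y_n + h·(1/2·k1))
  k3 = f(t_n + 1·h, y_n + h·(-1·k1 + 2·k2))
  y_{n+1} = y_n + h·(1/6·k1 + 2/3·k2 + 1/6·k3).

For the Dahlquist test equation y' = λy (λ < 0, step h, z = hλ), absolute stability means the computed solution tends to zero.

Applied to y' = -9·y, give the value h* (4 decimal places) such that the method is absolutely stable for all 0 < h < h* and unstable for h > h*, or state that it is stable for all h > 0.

On y'=λy, z=hλ:
  order 3, 3-stage ⇒ R(z)=1+z+z^2/2+z^3/6
  (e.g. R(-0.65)=0.51548, |R|=0.51548)

Find x<0 with |R(x)|<1.
x=-0.65: |R|=0.5155
|R(-2.55)|=1.0623 |R(-2.26)|=0.6301 |R(-0.87)|=0.3987
Bisect:
  x_lo=-2.8635 |R|=1.6769  x_hi=-0.1510 |R|=0.8598
  mid=-1.50725 |R|=0.05795 →hi
  mid=-2.18537 |R|=0.53695 →hi
  mid=-2.52443 |R|=1.01932 →lo
  mid=-2.35490 |R|=0.75866 →hi
  mid=-2.43967 |R|=0.88382 →hi
  mid=-2.48205 |R|=0.95024 →hi
  mid=-2.50324 |R|=0.98444 →hi
  mid=-2.51383 |R|=1.00179 →lo
  ...
  [-2.51284,-2.51268] ⇒ x*=-2.5127
Interval (-2.5127, 0).

(-2.5127,0); λ=-9 ⇒ h* = 0.2792.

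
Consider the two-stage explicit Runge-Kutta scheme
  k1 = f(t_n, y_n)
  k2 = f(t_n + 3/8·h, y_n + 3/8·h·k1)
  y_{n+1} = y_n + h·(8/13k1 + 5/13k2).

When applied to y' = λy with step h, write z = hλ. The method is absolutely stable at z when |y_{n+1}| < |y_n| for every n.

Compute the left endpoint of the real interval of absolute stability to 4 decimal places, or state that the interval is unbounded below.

left endpoint -6.9333.

With y'=λy (z=hλ):
  k1=λy_n ⇒ h·k1=z·y_n;  k2=λ(1+3/8z)y_n ⇒ h·k2=z(1+3/8z)y_n
  y_{n+1}/y_n = 1 + 8/13z + 5/13z(1+3/8z) = 1 + z + 15/104z²
  so R(z) = 1 + z + 15/104z².

Find x<0 with |R(x)|<1.
x=-0.4: |R|=0.6231
R=1: x+15/104x²=0 ⇒ x=−104/15=-6.9333; min R=1−1/(4·15/104)=-0.7333>−1
Confirm numerically:
  x=-5.919: |R|=0.13406 <1
  x=-5.215: |R|=0.29247 <1
  x=-3.045: |R|=0.70769 <1
  x=-7.475: |R|=1.58398 >1
  x=-7.293: |R|=1.37832 >1
  x=-7.171: |R|=1.24581 >1
Stable set (-6.9333, 0).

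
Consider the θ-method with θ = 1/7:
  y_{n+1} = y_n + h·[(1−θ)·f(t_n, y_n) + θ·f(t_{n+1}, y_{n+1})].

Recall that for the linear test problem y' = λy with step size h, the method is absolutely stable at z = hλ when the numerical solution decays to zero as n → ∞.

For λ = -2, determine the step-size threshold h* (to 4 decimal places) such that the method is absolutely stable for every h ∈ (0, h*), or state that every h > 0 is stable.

(-2.8000,0); λ=-2 ⇒ h* = (14/5)/2 = 1.4000.

Test eqn y'=λy, z=hλ:
  y_{n+1} = y_n + z·[6/7·y_n + 1/7·y_{n+1}] ⇒ (1 − 1/7z)y_{n+1} = (1 + 6/7z)y_n
  so R(z) = (1 + 6/7z)/(1 − 1/7z).

Need |R(x)|<1, x<0.
x=-1.19: |R|=0.0171
R=−1: 1+6/7x = −1+1/7x ⇒ -5/7x=2 ⇒ x=2/(-5/7)=-2.8000
Confirm numerically:
  x=-2.563: |R|=0.87608 <1
  x=-2.051: |R|=0.58623 <1
  x=-1.327: |R|=0.11553 <1
  x=-1.303: |R|=0.09852 <1
  x=-3.074: |R|=1.13599 >1
  x=-3.013: |R|=1.10636 >1
  x=-2.957: |R|=1.07884 >1
Interval (-2.8000, 0).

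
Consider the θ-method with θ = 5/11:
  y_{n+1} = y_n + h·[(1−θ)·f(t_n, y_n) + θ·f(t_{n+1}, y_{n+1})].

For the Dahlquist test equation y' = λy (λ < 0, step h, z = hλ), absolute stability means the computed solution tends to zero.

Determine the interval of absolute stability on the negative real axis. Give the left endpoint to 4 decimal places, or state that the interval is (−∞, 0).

(-22.0000, 0).

Test eqn y'=λy, z=hλ:
  y_{n+1} = y_n + z·[6/11·y_n + 5/11·y_{n+1}] ⇒ (1 − 5/11z)y_{n+1} = (1 + 6/11z)y_n
  Hence R(z) = (1 + 6/11z)/(1 − 5/11z).

Find x<0 with |R(x)|<1.
x=-1.46: |R|=0.1224
R=−1: 1+6/11x = −1+5/11x ⇒ -1/11x=2 ⇒ x=2/(-1/11)=-22.0000
Confirm numerically:
  x=-20.061: |R|=0.98258 <1
  x=-15.527: |R|=0.92697 <1
  x=-12.859: |R|=0.87860 <1
  x=-22.552: |R|=1.00446 >1
  x=-22.296: |R|=1.00242 >1
Interval (-22.0000, 0).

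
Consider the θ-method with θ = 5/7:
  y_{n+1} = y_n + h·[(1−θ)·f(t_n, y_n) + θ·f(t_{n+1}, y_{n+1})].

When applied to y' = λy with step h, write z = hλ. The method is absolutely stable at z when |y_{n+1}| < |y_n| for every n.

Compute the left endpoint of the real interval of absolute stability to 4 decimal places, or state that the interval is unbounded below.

interval (−∞, 0).

With y'=λy (z=hλ):
  y_{n+1} = y_n + z·[2/7·y_n + 5/7·y_{n+1}] ⇒ (1 − 5/7z)y_{n+1} = (1 + 2/7z)y_n
  ⇒ R(z) = (1 + 2/7z)/(1 − 5/7z).

Find x<0 with |R(x)|<1.
x=-1.02: |R|=0.4099
x=-2: |R|=0.1765
x=-10: |R|=0.2281
x=-100: |R|=0.3807
θ=5/7≥1/2 ⇒ |1+2/7x|<|1−5/7x| ∀x<0 ⇒ interval (−∞,0).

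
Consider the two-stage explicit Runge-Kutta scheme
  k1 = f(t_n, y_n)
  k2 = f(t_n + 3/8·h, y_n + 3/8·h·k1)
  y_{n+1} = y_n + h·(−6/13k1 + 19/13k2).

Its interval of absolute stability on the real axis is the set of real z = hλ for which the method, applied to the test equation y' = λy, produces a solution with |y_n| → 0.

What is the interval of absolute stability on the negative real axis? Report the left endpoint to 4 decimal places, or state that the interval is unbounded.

(-1.8246, 0).

Set f=λy, z=hλ:
  k1=λy_n ⇒ h·k1=z·y_n;  k2=λ(1+3/8z)y_n ⇒ h·k2=z(1+3/8z)y_n
  y_{n+1}/y_n = 1 − 6/13z + 19/13z(1+3/8z) = 1 + z + 57/104z²
  R(z) = 1 + z + 57/104z².

Find x<0 with |R(x)|<1.
x=-0.49: |R|=0.6416
R=1: x+57/104x²=0 ⇒ x=−104/57=-1.8246; min R=1−1/(4·57/104)=0.5439>−1
Confirm numerically:
  x=-1.519: |R|=0.74561 <1
  x=-1.448: |R|=0.70116 <1
  x=-1.361: |R|=0.65421 <1
  x=-1.002: |R|=0.54827 <1
  x=-2.322: |R|=1.63306 >1
  x=-2.123: |R|=1.34725 >1
  x=-2.032: |R|=1.23102 >1
So |R|<1 on (-1.8246, 0).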